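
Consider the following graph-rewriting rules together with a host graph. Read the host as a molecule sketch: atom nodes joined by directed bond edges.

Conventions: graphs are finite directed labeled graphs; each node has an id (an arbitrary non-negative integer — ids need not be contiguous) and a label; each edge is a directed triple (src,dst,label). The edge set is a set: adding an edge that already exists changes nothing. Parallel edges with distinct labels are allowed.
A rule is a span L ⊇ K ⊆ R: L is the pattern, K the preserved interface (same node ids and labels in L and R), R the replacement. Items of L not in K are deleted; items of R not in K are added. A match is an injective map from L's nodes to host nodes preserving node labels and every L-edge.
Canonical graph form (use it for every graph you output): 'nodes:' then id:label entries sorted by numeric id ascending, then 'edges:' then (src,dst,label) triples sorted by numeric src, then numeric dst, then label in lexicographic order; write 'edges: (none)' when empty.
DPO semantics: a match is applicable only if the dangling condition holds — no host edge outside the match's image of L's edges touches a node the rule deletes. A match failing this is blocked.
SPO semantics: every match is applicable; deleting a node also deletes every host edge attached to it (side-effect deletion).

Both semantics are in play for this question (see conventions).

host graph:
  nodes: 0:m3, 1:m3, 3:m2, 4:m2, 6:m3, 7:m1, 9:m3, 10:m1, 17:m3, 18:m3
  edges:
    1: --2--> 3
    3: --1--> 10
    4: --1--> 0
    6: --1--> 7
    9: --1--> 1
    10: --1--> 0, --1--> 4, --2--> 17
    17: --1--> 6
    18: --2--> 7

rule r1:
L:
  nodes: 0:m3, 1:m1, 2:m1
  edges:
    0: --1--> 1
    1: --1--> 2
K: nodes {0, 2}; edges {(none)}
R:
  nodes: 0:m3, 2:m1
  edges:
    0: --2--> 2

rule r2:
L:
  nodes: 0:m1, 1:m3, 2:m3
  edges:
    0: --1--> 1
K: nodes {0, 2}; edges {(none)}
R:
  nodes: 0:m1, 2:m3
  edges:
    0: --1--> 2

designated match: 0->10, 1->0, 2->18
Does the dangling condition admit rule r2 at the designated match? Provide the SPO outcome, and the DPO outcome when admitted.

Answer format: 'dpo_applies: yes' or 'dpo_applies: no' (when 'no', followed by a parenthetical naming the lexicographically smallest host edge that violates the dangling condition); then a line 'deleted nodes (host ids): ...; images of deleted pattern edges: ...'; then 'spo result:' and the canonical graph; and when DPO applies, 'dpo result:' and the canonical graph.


dpo_applies: no
(the rule deletes node 0, which keeps host edge (4,0,1) outside the match image — the dangling condition fails, DPO blocks; SPO proceeds and side-deletes such edges)
deleted nodes (host ids): 0; images of deleted pattern edges: (10,0,1)
spo result:
nodes: 1:m3, 3:m2, 4:m2, 6:m3, 7:m1, 9:m3, 10:m1, 17:m3, 18:m3
edges: (1,3,2); (3,10,1); (6,7,1); (9,1,1); (10,4,1); (10,17,2); (10,18,1); (17,6,1); (18,7,2)


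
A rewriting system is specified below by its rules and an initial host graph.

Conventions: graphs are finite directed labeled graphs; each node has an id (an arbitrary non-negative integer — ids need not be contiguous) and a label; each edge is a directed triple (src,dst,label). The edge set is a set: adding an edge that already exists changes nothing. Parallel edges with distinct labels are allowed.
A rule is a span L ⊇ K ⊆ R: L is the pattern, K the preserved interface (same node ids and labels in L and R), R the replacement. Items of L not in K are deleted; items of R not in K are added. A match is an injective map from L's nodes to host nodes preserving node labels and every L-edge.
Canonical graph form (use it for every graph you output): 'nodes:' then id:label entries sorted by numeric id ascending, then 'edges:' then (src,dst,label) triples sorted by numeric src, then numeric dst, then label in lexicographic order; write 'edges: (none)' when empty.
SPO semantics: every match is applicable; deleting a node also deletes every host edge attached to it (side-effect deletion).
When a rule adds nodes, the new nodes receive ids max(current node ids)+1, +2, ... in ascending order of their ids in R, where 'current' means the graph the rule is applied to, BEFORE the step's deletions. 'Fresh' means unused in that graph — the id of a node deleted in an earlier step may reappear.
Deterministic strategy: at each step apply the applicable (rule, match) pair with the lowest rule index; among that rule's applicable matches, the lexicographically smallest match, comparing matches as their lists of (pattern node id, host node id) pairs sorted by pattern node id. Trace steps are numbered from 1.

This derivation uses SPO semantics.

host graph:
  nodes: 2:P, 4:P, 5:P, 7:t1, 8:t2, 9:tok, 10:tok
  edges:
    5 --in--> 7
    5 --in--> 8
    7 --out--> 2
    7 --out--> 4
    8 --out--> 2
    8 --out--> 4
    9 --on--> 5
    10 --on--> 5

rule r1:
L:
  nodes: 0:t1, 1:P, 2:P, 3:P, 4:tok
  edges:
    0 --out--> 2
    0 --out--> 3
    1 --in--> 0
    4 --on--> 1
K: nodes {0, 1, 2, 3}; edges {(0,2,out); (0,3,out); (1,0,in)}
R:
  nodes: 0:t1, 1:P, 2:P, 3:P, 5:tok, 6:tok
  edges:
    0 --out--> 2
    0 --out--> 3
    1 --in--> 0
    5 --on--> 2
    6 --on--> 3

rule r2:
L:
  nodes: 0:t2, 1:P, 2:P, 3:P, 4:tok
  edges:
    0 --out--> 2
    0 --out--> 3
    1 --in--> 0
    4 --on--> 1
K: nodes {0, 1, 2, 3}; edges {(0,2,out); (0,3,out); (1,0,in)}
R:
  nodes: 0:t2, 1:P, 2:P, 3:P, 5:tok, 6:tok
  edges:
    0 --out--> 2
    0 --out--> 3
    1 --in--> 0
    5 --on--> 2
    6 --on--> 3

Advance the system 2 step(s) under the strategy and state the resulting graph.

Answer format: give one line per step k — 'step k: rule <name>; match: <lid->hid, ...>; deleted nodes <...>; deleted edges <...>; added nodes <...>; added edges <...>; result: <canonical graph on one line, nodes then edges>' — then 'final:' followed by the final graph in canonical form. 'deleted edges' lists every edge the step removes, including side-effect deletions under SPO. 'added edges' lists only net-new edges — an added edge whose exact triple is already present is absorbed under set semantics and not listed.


step 1: rule r1; match: 0->7, 1->5, 2->2, 3->4, 4->9; deleted nodes 9; deleted edges (9,5,on); added nodes 11, 12; added edges (11,2,on); (12,4,on); result: nodes: 2:P, 4:P, 5:P, 7:t1, 8:t2, 10:tok, 11:tok, 12:tok edges: (5,7,in); (5,8,in); (7,2,out); (7,4,out); (8,2,out); (8,4,out); (10,5,on); (11,2,on); (12,4,on)
step 2: rule r1; match: 0->7, 1->5, 2->2, 3->4, 4->10; deleted nodes 10; deleted edges (10,5,on); added nodes 13, 14; added edges (13,2,on); (14,4,on); result: nodes: 2:P, 4:P, 5:P, 7:t1, 8:t2, 11:tok, 12:tok, 13:tok, 14:tok edges: (5,7,in); (5,8,in); (7,2,out); (7,4,out); (8,2,out); (8,4,out); (11,2,on); (12,4,on); (13,2,on); (14,4,on)
final:
nodes: 2:P, 4:P, 5:P, 7:t1, 8:t2, 11:tok, 12:tok, 13:tok, 14:tok
edges: (5,7,in); (5,8,in); (7,2,out); (7,4,out); (8,2,out); (8,4,out); (11,2,on); (12,4,on); (13,2,on); (14,4,on)


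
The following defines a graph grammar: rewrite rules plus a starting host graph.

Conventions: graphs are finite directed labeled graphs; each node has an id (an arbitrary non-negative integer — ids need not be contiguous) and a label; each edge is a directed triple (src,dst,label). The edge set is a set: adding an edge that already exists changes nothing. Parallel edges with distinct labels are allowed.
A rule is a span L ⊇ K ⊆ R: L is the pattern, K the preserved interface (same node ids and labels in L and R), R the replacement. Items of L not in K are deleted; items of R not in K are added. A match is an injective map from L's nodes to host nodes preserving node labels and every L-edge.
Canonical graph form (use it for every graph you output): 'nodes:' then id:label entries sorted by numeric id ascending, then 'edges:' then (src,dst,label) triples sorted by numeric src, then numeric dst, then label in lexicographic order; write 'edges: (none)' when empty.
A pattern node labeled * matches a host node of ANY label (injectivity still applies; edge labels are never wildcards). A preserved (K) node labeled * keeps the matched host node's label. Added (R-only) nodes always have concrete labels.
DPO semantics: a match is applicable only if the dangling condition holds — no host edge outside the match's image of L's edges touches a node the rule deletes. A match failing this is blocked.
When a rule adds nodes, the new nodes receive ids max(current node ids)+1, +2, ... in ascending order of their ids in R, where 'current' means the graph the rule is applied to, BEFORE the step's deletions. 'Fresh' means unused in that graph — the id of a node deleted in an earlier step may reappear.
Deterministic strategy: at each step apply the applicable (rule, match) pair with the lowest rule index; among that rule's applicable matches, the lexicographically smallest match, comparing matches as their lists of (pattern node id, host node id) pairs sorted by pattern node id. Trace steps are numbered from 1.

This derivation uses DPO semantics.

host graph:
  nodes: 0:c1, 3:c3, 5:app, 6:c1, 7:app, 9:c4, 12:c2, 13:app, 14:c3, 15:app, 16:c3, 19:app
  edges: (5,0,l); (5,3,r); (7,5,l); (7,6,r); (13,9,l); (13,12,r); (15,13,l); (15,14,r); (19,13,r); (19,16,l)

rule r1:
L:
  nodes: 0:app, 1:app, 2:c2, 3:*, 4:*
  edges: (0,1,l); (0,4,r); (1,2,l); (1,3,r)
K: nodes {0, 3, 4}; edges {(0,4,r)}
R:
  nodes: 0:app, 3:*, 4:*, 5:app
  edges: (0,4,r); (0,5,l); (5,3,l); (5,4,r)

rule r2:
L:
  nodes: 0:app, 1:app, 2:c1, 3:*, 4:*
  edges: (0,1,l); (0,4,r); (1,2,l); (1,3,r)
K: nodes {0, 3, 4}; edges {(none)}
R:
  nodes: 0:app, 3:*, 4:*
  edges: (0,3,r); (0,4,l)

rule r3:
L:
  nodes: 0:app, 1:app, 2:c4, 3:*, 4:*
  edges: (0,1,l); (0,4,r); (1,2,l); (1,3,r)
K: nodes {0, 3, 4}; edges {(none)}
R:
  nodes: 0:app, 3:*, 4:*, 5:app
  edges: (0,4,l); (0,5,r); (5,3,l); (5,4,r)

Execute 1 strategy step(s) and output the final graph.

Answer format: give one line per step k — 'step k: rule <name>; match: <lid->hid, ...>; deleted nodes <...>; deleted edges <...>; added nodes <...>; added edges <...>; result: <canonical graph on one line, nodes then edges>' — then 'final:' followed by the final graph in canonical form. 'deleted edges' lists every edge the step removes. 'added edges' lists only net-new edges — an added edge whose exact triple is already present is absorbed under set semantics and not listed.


step 1: rule r2; match: 0->7, 1->5, 2->0, 3->3, 4->6; deleted nodes 0, 5; deleted edges (5,0,l); (5,3,r); (7,5,l); (7,6,r); added nodes (none); added edges (7,3,r); (7,6,l); result: nodes: 3:c3, 6:c1, 7:app, 9:c4, 12:c2, 13:app, 14:c3, 15:app, 16:c3, 19:app edges: (7,3,r); (7,6,l); (13,9,l); (13,12,r); (15,13,l); (15,14,r); (19,13,r); (19,16,l)
final:
nodes: 3:c3, 6:c1, 7:app, 9:c4, 12:c2, 13:app, 14:c3, 15:app, 16:c3, 19:app
edges: (7,3,r); (7,6,l); (13,9,l); (13,12,r); (15,13,l); (15,14,r); (19,13,r); (19,16,l)


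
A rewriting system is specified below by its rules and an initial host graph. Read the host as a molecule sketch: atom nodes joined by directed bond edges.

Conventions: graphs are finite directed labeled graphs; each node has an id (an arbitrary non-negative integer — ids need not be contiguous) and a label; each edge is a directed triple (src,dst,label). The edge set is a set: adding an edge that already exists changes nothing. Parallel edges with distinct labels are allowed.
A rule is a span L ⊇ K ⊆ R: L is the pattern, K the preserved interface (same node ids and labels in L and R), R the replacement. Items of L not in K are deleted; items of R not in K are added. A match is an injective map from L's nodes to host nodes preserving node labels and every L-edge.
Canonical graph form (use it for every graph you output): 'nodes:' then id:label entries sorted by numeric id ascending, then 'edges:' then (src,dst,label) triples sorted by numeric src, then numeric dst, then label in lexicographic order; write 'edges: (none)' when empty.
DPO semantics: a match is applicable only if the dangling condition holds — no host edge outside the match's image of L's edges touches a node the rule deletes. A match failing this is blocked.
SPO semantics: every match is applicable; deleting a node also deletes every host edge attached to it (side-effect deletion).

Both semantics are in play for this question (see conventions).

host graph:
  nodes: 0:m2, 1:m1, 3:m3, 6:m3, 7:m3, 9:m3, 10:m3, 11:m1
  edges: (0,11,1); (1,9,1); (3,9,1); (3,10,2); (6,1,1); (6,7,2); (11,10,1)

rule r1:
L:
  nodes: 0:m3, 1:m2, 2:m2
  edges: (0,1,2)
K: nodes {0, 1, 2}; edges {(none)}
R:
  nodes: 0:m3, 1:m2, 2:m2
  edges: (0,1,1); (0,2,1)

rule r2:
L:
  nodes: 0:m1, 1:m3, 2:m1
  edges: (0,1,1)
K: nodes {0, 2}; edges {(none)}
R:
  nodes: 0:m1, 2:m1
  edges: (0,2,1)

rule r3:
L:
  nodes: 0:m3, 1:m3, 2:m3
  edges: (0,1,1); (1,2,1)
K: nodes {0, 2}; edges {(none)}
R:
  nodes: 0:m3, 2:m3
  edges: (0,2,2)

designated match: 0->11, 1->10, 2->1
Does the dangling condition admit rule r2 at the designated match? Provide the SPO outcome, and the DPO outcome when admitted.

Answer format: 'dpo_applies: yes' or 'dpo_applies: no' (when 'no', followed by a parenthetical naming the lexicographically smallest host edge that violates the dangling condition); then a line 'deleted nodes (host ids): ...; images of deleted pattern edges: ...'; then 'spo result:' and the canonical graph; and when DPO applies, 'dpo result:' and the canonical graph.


dpo_applies: no
(the rule deletes node 10, which keeps host edge (3,10,2) outside the match image — the dangling condition fails, DPO blocks; SPO proceeds and side-deletes such edges)
deleted nodes (host ids): 10; images of deleted pattern edges: (11,10,1)
spo result:
nodes: 0:m2, 1:m1, 3:m3, 6:m3, 7:m3, 9:m3, 11:m1
edges: (0,11,1); (1,9,1); (3,9,1); (6,1,1); (6,7,2); (11,1,1)


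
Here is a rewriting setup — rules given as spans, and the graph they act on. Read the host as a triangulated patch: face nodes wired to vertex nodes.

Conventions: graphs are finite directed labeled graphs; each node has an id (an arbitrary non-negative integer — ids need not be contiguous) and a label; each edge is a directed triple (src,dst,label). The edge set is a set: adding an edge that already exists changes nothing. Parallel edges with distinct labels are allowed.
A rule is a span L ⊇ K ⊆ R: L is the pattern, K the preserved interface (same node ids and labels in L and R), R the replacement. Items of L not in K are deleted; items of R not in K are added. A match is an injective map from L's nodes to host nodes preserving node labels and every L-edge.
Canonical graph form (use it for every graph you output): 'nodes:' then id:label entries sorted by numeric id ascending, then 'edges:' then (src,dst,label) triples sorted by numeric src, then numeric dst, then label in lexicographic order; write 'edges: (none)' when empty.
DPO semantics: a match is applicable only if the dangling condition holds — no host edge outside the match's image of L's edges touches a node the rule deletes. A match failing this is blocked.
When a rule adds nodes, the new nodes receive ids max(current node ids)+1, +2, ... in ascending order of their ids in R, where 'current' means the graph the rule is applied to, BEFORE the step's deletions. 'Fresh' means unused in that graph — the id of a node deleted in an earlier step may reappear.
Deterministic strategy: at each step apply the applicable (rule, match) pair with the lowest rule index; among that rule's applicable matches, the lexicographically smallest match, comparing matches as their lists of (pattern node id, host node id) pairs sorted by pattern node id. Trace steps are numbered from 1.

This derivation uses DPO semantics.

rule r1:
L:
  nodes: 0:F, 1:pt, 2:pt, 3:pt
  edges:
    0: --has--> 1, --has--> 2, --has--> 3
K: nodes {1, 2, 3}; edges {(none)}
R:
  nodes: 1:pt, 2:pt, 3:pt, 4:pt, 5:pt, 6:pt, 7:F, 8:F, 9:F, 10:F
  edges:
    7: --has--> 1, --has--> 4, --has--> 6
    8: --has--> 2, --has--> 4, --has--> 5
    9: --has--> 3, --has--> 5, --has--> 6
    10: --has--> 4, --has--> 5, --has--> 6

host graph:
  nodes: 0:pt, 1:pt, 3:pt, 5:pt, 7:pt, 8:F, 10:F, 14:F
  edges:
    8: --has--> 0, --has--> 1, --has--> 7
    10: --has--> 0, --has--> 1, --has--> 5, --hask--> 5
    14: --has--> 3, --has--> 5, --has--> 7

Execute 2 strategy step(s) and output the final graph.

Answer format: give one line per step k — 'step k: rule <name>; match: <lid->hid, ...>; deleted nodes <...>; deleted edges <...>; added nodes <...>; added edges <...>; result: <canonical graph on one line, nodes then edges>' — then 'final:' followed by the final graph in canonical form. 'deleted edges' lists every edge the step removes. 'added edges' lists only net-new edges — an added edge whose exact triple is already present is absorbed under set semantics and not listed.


step 1: rule r1; match: 0->8, 1->0, 2->1, 3->7; deleted nodes 8; deleted edges (8,0,has); (8,1,has); (8,7,has); added nodes 15, 16, 17, 18, 19, 20, 21; added edges (18,0,has); (18,15,has); (18,17,has); (19,1,has); (19,15,has); (19,16,has); (20,7,has); (20,16,has); (20,17,has); (21,15,has); (21,16,has); (21,17,has); result: nodes: 0:pt, 1:pt, 3:pt, 5:pt, 7:pt, 10:F, 14:F, 15:pt, 16:pt, 17:pt, 18:F, 19:F, 20:F, 21:F edges: (10,0,has); (10,1,has); (10,5,has); (10,5,hask); (14,3,has); (14,5,has); (14,7,has); (18,0,has); (18,15,has); (18,17,has); (19,1,has); (19,15,has); (19,16,has); (20,7,has); (20,16,has); (20,17,has); (21,15,has); (21,16,has); (21,17,has)
step 2: rule r1; match: 0->14, 1->3, 2->5, 3->7; deleted nodes 14; deleted edges (14,3,has); (14,5,has); (14,7,has); added nodes 22, 23, 24, 25, 26, 27, 28; added edges (25,3,has); (25,22,has); (25,24,has); (26,5,has); (26,22,has); (26,23,has); (27,7,has); (27,23,has); (27,24,has); (28,22,has); (28,23,has); (28,24,has); result: nodes: 0:pt, 1:pt, 3:pt, 5:pt, 7:pt, 10:F, 15:pt, 16:pt, 17:pt, 18:F, 19:F, 20:F, 21:F, 22:pt, 23:pt, 24:pt, 25:F, 26:F, 27:F, 28:F edges: (10,0,has); (10,1,has); (10,5,has); (10,5,hask); (18,0,has); (18,15,has); (18,17,has); (19,1,has); (19,15,has); (19,16,has); (20,7,has); (20,16,has); (20,17,has); (21,15,has); (21,16,has); (21,17,has); (25,3,has); (25,22,has); (25,24,has); (26,5,has); (26,22,has); (26,23,has); (27,7,has); (27,23,has); (27,24,has); (28,22,has); (28,23,has); (28,24,has)
final:
nodes: 0:pt, 1:pt, 3:pt, 5:pt, 7:pt, 10:F, 15:pt, 16:pt, 17:pt, 18:F, 19:F, 20:F, 21:F, 22:pt, 23:pt, 24:pt, 25:F, 26:F, 27:F, 28:F
edges: (10,0,has); (10,1,has); (10,5,has); (10,5,hask); (18,0,has); (18,15,has); (18,17,has); (19,1,has); (19,15,has); (19,16,has); (20,7,has); (20,16,has); (20,17,has); (21,15,has); (21,16,has); (21,17,has); (25,3,has); (25,22,has); (25,24,has); (26,5,has); (26,22,has); (26,23,has); (27,7,has); (27,23,has); (27,24,has); (28,22,has); (28,23,has); (28,24,has)


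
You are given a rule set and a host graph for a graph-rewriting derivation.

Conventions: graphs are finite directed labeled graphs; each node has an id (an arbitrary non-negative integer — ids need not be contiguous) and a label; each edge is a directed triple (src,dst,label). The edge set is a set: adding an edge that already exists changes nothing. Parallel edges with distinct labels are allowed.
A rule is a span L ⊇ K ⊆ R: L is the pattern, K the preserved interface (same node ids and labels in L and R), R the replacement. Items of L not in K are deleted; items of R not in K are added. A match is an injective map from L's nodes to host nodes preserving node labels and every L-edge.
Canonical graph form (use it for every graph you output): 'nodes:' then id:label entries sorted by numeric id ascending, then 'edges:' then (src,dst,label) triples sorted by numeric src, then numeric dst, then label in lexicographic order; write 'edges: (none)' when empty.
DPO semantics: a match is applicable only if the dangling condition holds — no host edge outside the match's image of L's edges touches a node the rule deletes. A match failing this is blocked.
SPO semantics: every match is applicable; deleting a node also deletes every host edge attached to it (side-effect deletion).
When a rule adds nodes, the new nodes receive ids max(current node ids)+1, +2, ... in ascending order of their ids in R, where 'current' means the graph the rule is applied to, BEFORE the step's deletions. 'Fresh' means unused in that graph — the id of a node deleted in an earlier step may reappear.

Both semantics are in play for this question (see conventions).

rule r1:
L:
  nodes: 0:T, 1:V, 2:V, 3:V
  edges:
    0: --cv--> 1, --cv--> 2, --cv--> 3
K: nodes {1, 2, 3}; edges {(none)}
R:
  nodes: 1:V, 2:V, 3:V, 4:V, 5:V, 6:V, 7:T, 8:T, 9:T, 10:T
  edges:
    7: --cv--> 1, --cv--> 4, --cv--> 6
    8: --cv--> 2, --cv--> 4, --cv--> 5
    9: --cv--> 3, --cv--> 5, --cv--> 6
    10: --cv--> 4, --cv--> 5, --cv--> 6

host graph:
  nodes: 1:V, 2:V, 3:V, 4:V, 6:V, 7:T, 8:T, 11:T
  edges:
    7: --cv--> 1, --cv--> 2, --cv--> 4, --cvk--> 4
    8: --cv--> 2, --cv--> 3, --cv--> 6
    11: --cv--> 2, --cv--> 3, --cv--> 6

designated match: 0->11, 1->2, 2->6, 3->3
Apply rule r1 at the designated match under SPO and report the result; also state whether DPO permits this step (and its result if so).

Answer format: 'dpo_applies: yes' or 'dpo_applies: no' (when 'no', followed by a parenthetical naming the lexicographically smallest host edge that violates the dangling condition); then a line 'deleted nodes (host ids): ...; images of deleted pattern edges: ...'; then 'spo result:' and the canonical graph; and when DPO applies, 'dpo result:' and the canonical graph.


dpo_applies: yes
deleted nodes (host ids): 11; images of deleted pattern edges: (11,2,cv); (11,3,cv); (11,6,cv)
spo result:
nodes: 1:V, 2:V, 3:V, 4:V, 6:V, 7:T, 8:T, 12:V, 13:V, 14:V, 15:T, 16:T, 17:T, 18:T
edges: (7,1,cv); (7,2,cv); (7,4,cv); (7,4,cvk); (8,2,cv); (8,3,cv); (8,6,cv); (15,2,cv); (15,12,cv); (15,14,cv); (16,6,cv); (16,12,cv); (16,13,cv); (17,3,cv); (17,13,cv); (17,14,cv); (18,12,cv); (18,13,cv); (18,14,cv)
dpo result:
nodes: 1:V, 2:V, 3:V, 4:V, 6:V, 7:T, 8:T, 12:V, 13:V, 14:V, 15:T, 16:T, 17:T, 18:T
edges: (7,1,cv); (7,2,cv); (7,4,cv); (7,4,cvk); (8,2,cv); (8,3,cv); (8,6,cv); (15,2,cv); (15,12,cv); (15,14,cv); (16,6,cv); (16,12,cv); (16,13,cv); (17,3,cv); (17,13,cv); (17,14,cv); (18,12,cv); (18,13,cv); (18,14,cv)


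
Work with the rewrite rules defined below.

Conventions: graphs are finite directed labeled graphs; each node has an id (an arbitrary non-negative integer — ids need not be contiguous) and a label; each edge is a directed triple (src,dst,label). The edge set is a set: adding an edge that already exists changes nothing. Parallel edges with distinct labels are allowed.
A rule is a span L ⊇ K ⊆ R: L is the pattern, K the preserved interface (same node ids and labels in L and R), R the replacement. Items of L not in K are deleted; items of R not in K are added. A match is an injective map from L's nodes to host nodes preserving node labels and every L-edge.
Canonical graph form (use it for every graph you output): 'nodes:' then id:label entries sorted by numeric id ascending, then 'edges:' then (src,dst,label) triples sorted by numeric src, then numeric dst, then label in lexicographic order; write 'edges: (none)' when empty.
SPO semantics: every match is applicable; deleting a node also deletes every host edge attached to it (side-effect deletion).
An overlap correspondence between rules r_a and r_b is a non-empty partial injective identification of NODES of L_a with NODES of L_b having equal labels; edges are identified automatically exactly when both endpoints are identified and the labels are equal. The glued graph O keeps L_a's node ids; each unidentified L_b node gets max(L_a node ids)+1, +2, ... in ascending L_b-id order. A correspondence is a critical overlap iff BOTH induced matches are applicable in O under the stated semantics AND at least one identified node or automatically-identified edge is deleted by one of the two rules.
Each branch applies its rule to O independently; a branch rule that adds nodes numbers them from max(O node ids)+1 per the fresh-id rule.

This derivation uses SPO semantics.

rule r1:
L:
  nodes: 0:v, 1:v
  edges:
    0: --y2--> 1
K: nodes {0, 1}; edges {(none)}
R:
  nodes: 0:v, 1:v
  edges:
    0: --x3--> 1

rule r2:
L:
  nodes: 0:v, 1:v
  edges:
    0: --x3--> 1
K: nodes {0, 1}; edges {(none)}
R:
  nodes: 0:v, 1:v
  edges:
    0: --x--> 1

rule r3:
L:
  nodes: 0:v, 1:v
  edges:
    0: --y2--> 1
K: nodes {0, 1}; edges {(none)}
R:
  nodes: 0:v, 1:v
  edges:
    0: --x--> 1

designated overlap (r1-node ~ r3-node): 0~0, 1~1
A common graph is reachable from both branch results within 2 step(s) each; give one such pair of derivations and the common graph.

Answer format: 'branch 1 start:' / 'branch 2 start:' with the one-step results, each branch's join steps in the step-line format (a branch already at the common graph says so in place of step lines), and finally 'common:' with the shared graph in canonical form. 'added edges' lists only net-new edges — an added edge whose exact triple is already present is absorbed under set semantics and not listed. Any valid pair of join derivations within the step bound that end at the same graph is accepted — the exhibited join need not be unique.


branch 1 start:
nodes: 0:v, 1:v
edges: (0,1,x3)
branch 2 start:
nodes: 0:v, 1:v
edges: (0,1,x)
branch 1 step 1: rule r2; match: 0->0, 1->1; deleted nodes (none); deleted edges (0,1,x3); added nodes (none); added edges (0,1,x); result: nodes: 0:v, 1:v edges: (0,1,x)
branch 2: already at the common graph (0 steps)
common:
nodes: 0:v, 1:v
edges: (0,1,x)


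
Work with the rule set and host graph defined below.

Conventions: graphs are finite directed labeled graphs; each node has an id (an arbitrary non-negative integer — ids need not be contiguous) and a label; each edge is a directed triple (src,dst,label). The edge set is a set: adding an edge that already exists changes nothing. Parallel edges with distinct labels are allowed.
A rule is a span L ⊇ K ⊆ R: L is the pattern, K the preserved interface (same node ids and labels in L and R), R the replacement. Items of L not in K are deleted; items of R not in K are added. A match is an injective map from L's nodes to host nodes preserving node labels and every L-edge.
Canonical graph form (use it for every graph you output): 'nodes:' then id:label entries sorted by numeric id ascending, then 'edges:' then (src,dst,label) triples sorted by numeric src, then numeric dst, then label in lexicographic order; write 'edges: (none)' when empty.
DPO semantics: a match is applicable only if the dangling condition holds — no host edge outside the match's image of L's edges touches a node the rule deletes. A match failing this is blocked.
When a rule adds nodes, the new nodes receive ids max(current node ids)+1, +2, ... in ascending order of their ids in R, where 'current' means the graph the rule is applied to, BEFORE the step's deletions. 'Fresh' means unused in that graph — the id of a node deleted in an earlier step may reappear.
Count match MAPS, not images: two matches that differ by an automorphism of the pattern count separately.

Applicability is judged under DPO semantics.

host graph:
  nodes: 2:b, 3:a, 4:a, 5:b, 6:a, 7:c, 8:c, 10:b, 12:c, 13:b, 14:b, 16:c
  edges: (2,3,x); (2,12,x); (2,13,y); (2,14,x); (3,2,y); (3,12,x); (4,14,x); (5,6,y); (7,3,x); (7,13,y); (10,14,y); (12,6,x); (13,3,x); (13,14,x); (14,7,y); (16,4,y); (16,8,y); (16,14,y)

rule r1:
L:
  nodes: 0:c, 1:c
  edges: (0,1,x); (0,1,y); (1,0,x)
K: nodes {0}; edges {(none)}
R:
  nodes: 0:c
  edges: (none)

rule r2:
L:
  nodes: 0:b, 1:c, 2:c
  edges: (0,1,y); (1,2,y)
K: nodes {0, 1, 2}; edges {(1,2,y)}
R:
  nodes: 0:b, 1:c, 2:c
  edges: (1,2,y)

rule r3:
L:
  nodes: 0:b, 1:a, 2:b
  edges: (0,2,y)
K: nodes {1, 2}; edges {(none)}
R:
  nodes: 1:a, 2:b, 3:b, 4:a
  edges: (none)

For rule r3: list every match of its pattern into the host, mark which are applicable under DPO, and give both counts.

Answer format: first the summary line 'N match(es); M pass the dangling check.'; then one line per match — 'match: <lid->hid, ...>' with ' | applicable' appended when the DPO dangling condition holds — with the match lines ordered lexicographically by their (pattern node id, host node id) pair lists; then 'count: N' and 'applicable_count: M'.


6 match(es); 3 pass the dangling check.
match: 0->2, 1->3, 2->13
match: 0->2, 1->4, 2->13
match: 0->2, 1->6, 2->13
match: 0->10, 1->3, 2->14 | applicable
match: 0->10, 1->4, 2->14 | applicable
match: 0->10, 1->6, 2->14 | applicable
count: 6
applicable_count: 3


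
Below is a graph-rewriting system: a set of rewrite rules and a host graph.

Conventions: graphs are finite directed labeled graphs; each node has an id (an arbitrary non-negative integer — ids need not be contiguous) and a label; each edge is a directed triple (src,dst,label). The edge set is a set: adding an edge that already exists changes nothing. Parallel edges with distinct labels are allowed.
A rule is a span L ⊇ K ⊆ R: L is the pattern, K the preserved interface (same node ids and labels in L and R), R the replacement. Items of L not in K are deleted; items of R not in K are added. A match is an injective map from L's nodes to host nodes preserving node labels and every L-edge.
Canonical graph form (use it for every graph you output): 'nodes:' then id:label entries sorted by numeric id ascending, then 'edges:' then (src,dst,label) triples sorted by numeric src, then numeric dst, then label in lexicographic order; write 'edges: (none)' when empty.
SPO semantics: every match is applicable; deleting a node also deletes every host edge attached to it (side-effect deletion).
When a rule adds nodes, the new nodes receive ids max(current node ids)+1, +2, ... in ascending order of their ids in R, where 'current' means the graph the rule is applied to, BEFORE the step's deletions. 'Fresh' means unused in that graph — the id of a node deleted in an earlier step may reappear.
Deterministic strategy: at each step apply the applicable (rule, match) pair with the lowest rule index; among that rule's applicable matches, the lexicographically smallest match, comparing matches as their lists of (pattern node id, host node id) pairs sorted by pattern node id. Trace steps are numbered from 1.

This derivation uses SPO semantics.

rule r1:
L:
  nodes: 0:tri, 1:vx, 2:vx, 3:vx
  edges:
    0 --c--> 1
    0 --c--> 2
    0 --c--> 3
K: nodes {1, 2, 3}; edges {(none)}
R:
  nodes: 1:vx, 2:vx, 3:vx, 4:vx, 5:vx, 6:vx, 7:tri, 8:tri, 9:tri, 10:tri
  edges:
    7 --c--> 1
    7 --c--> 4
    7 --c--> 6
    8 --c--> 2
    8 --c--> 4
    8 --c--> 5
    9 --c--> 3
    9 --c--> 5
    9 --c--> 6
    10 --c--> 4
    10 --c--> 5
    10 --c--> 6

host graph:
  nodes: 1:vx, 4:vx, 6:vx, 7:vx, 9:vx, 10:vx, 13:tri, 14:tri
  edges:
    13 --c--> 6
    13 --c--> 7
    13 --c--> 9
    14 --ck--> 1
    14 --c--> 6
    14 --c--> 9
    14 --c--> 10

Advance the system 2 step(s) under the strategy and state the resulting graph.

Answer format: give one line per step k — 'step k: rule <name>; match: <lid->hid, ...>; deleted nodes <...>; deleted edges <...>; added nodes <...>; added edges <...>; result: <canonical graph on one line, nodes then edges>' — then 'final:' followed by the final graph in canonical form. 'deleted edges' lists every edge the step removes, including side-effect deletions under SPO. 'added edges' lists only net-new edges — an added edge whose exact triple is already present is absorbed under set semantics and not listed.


step 1: rule r1; match: 0->13, 1->6, 2->7, 3->9; deleted nodes 13; deleted edges (13,6,c); (13,7,c); (13,9,c); added nodes 15, 16, 17, 18, 19, 20, 21; added edges (18,6,c); (18,15,c); (18,17,c); (19,7,c); (19,15,c); (19,16,c); (20,9,c); (20,16,c); (20,17,c); (21,15,c); (21,16,c); (21,17,c); result: nodes: 1:vx, 4:vx, 6:vx, 7:vx, 9:vx, 10:vx, 14:tri, 15:vx, 16:vx, 17:vx, 18:tri, 19:tri, 20:tri, 21:tri edges: (14,1,ck); (14,6,c); (14,9,c); (14,10,c); (18,6,c); (18,15,c); (18,17,c); (19,7,c); (19,15,c); (19,16,c); (20,9,c); (20,16,c); (20,17,c); (21,15,c); (21,16,c); (21,17,c)
step 2: rule r1; match: 0->14, 1->6, 2->9, 3->10; deleted nodes 14; deleted edges (14,1,ck); (14,6,c); (14,9,c); (14,10,c); added nodes 22, 23, 24, 25, 26, 27, 28; added edges (25,6,c); (25,22,c); (25,24,c); (26,9,c); (26,22,c); (26,23,c); (27,10,c); (27,23,c); (27,24,c); (28,22,c); (28,23,c); (28,24,c); result: nodes: 1:vx, 4:vx, 6:vx, 7:vx, 9:vx, 10:vx, 15:vx, 16:vx, 17:vx, 18:tri, 19:tri, 20:tri, 21:tri, 22:vx, 23:vx, 24:vx, 25:tri, 26:tri, 27:tri, 28:tri edges: (18,6,c); (18,15,c); (18,17,c); (19,7,c); (19,15,c); (19,16,c); (20,9,c); (20,16,c); (20,17,c); (21,15,c); (21,16,c); (21,17,c); (25,6,c); (25,22,c); (25,24,c); (26,9,c); (26,22,c); (26,23,c); (27,10,c); (27,23,c); (27,24,c); (28,22,c); (28,23,c); (28,24,c)
final:
nodes: 1:vx, 4:vx, 6:vx, 7:vx, 9:vx, 10:vx, 15:vx, 16:vx, 17:vx, 18:tri, 19:tri, 20:tri, 21:tri, 22:vx, 23:vx, 24:vx, 25:tri, 26:tri, 27:tri, 28:tri
edges: (18,6,c); (18,15,c); (18,17,c); (19,7,c); (19,15,c); (19,16,c); (20,9,c); (20,16,c); (20,17,c); (21,15,c); (21,16,c); (21,17,c); (25,6,c); (25,22,c); (25,24,c); (26,9,c); (26,22,c); (26,23,c); (27,10,c); (27,23,c); (27,24,c); (28,22,c); (28,23,c); (28,24,c)


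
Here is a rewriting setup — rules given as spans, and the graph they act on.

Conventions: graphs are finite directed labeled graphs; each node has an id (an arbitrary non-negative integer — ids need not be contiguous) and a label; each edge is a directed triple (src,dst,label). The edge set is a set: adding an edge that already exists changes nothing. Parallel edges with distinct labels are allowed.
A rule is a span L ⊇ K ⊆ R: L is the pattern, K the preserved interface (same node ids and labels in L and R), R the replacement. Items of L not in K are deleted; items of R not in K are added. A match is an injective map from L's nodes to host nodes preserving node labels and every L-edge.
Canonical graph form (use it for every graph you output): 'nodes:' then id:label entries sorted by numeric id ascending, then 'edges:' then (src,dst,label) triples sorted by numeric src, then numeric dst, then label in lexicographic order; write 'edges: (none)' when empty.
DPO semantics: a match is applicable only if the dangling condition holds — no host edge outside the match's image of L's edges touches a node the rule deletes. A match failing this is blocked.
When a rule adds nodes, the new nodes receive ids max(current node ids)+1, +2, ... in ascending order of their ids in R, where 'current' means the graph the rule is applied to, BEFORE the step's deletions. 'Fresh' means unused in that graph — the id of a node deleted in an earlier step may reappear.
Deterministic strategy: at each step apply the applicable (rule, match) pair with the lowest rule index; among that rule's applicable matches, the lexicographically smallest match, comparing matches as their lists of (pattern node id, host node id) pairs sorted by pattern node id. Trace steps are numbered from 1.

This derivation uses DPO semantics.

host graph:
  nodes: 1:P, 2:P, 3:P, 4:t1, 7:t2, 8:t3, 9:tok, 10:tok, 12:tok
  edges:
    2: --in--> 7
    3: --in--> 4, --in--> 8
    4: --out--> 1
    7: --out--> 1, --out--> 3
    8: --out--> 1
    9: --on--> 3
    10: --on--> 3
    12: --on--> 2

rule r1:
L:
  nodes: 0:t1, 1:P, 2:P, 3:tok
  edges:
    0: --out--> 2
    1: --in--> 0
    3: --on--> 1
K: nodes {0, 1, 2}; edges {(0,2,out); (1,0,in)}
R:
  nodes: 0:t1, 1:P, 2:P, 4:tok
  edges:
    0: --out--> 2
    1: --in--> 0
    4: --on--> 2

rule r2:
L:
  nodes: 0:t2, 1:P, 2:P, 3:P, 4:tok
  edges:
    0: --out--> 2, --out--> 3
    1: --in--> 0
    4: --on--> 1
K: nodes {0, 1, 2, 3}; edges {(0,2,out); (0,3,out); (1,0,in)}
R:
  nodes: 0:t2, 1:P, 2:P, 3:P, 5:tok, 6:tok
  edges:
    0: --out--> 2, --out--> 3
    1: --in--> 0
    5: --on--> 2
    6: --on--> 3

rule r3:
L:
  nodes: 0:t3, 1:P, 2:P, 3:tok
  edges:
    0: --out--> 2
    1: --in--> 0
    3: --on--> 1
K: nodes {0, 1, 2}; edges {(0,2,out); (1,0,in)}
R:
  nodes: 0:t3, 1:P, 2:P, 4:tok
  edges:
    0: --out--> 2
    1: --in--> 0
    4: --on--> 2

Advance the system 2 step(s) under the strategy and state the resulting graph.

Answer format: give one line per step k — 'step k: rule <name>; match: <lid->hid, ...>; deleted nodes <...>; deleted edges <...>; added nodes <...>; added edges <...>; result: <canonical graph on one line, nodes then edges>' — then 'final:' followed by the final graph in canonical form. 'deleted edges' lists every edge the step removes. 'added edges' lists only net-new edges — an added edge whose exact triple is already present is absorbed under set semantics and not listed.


step 1: rule r1; match: 0->4, 1->3, 2->1, 3->9; deleted nodes 9; deleted edges (9,3,on); added nodes 13; added edges (13,1,on); result: nodes: 1:P, 2:P, 3:P, 4:t1, 7:t2, 8:t3, 10:tok, 12:tok, 13:tok edges: (2,7,in); (3,4,in); (3,8,in); (4,1,out); (7,1,out); (7,3,out); (8,1,out); (10,3,on); (12,2,on); (13,1,on)
step 2: rule r1; match: 0->4, 1->3, 2->1, 3->10; deleted nodes 10; deleted edges (10,3,on); added nodes 14; added edges (14,1,on); result: nodes: 1:P, 2:P, 3:P, 4:t1, 7:t2, 8:t3, 12:tok, 13:tok, 14:tok edges: (2,7,in); (3,4,in); (3,8,in); (4,1,out); (7,1,out); (7,3,out); (8,1,out); (12,2,on); (13,1,on); (14,1,on)
final:
nodes: 1:P, 2:P, 3:P, 4:t1, 7:t2, 8:t3, 12:tok, 13:tok, 14:tok
edges: (2,7,in); (3,4,in); (3,8,in); (4,1,out); (7,1,out); (7,3,out); (8,1,out); (12,2,on); (13,1,on); (14,1,on)


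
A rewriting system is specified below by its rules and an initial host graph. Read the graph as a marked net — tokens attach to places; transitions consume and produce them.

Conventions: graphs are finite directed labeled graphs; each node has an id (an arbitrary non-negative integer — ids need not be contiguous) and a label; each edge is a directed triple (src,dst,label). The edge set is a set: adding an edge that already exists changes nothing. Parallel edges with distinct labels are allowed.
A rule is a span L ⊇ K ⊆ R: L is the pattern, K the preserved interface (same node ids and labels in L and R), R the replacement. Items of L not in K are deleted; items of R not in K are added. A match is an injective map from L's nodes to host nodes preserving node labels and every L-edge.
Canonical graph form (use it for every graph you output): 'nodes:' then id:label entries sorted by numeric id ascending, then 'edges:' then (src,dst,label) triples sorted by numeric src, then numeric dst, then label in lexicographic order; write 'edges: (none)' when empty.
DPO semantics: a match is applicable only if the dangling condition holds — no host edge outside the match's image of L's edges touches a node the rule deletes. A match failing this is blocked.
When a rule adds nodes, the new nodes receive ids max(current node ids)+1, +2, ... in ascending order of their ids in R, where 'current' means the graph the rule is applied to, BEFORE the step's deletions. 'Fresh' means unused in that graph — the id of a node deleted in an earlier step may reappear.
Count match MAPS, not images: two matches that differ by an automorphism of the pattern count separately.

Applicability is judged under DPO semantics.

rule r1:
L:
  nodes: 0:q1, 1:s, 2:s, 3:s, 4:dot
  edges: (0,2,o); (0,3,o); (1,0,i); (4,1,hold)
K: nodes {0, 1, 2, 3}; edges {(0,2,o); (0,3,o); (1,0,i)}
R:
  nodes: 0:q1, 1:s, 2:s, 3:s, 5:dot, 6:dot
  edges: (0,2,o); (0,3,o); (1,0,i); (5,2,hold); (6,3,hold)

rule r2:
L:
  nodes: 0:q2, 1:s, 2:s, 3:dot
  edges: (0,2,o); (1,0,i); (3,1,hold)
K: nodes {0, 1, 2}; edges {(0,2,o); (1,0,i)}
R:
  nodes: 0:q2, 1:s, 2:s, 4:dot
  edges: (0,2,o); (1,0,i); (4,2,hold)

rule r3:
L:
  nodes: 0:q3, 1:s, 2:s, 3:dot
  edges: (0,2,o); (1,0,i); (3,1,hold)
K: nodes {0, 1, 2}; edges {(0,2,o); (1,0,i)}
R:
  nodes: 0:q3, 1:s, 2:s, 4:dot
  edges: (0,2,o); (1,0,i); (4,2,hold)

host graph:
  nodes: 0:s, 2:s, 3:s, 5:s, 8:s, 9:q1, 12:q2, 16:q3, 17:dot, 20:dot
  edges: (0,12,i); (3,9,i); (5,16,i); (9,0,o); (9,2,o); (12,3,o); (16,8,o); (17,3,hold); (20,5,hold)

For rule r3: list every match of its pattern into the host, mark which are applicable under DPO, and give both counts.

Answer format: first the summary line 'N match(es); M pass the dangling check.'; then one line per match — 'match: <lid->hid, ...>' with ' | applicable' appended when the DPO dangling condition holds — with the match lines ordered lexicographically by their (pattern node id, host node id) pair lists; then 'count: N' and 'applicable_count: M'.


1 match(es); 1 pass the dangling check.
match: 0->16, 1->5, 2->8, 3->20 | applicable
count: 1
applicable_count: 1
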